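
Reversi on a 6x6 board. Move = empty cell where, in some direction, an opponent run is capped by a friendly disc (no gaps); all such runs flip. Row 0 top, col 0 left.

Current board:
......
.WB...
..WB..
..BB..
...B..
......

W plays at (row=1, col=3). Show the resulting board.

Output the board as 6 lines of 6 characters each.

Place W at (1,3); scan 8 dirs for brackets.
Dir NW: first cell '.' (not opp) -> no flip
Dir N: first cell '.' (not opp) -> no flip
Dir NE: first cell '.' (not opp) -> no flip
Dir W: opp run (1,2) capped by W -> flip
Dir E: first cell '.' (not opp) -> no flip
Dir SW: first cell 'W' (not opp) -> no flip
Dir S: opp run (2,3) (3,3) (4,3), next='.' -> no flip
Dir SE: first cell '.' (not opp) -> no flip
All flips: (1,2)

Answer: ......
.WWW..
..WB..
..BB..
...B..
......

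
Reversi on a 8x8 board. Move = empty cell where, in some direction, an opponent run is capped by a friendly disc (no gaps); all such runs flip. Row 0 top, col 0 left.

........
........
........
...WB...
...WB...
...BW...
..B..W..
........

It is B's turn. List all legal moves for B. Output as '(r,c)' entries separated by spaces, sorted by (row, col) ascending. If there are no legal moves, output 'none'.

Answer: (2,2) (2,3) (3,2) (4,2) (5,2) (5,5) (6,4)

Derivation:
(2,2): flips 1 -> legal
(2,3): flips 2 -> legal
(2,4): no bracket -> illegal
(3,2): flips 1 -> legal
(4,2): flips 1 -> legal
(4,5): no bracket -> illegal
(5,2): flips 1 -> legal
(5,5): flips 1 -> legal
(5,6): no bracket -> illegal
(6,3): no bracket -> illegal
(6,4): flips 1 -> legal
(6,6): no bracket -> illegal
(7,4): no bracket -> illegal
(7,5): no bracket -> illegal
(7,6): no bracket -> illegal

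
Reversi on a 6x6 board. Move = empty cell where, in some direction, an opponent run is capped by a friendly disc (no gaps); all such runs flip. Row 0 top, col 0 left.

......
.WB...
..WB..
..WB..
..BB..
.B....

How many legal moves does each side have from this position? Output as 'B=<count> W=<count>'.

Answer: B=5 W=8

Derivation:
-- B to move --
(0,0): flips 2 -> legal
(0,1): no bracket -> illegal
(0,2): no bracket -> illegal
(1,0): flips 1 -> legal
(1,3): no bracket -> illegal
(2,0): no bracket -> illegal
(2,1): flips 2 -> legal
(3,1): flips 1 -> legal
(4,1): flips 1 -> legal
B mobility = 5
-- W to move --
(0,1): no bracket -> illegal
(0,2): flips 1 -> legal
(0,3): no bracket -> illegal
(1,3): flips 1 -> legal
(1,4): flips 1 -> legal
(2,1): no bracket -> illegal
(2,4): flips 1 -> legal
(3,1): no bracket -> illegal
(3,4): flips 1 -> legal
(4,0): no bracket -> illegal
(4,1): no bracket -> illegal
(4,4): flips 1 -> legal
(5,0): no bracket -> illegal
(5,2): flips 1 -> legal
(5,3): no bracket -> illegal
(5,4): flips 1 -> legal
W mobility = 8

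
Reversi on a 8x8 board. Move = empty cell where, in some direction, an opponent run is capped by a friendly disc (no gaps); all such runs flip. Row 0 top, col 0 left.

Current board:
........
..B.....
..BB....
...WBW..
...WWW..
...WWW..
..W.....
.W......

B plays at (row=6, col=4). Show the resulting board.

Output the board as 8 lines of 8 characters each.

Place B at (6,4); scan 8 dirs for brackets.
Dir NW: opp run (5,3), next='.' -> no flip
Dir N: opp run (5,4) (4,4) capped by B -> flip
Dir NE: opp run (5,5), next='.' -> no flip
Dir W: first cell '.' (not opp) -> no flip
Dir E: first cell '.' (not opp) -> no flip
Dir SW: first cell '.' (not opp) -> no flip
Dir S: first cell '.' (not opp) -> no flip
Dir SE: first cell '.' (not opp) -> no flip
All flips: (4,4) (5,4)

Answer: ........
..B.....
..BB....
...WBW..
...WBW..
...WBW..
..W.B...
.W......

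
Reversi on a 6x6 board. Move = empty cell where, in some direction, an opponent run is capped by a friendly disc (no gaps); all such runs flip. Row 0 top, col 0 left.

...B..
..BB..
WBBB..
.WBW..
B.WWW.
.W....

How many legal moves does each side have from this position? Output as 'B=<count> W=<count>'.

Answer: B=7 W=5

Derivation:
-- B to move --
(1,0): no bracket -> illegal
(1,1): no bracket -> illegal
(2,4): no bracket -> illegal
(3,0): flips 1 -> legal
(3,4): flips 1 -> legal
(3,5): no bracket -> illegal
(4,1): flips 1 -> legal
(4,5): no bracket -> illegal
(5,0): no bracket -> illegal
(5,2): flips 1 -> legal
(5,3): flips 2 -> legal
(5,4): flips 1 -> legal
(5,5): flips 2 -> legal
B mobility = 7
-- W to move --
(0,1): no bracket -> illegal
(0,2): flips 3 -> legal
(0,4): flips 2 -> legal
(1,0): flips 2 -> legal
(1,1): flips 2 -> legal
(1,4): no bracket -> illegal
(2,4): flips 3 -> legal
(3,0): no bracket -> illegal
(3,4): no bracket -> illegal
(4,1): no bracket -> illegal
(5,0): no bracket -> illegal
W mobility = 5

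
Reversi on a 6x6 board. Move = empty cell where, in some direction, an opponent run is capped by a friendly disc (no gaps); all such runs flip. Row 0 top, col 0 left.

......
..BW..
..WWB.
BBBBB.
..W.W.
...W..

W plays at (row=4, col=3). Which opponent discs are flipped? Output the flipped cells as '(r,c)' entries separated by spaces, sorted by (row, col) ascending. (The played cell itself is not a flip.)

Answer: (3,3)

Derivation:
Dir NW: opp run (3,2), next='.' -> no flip
Dir N: opp run (3,3) capped by W -> flip
Dir NE: opp run (3,4), next='.' -> no flip
Dir W: first cell 'W' (not opp) -> no flip
Dir E: first cell 'W' (not opp) -> no flip
Dir SW: first cell '.' (not opp) -> no flip
Dir S: first cell 'W' (not opp) -> no flip
Dir SE: first cell '.' (not opp) -> no flip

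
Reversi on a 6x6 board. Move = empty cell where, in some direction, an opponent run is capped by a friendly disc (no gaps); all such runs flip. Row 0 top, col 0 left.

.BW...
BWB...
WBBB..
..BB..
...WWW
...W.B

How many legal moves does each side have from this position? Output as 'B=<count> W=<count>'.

-- B to move --
(0,0): flips 1 -> legal
(0,3): flips 1 -> legal
(1,3): no bracket -> illegal
(3,0): flips 1 -> legal
(3,1): no bracket -> illegal
(3,4): no bracket -> illegal
(3,5): flips 1 -> legal
(4,2): no bracket -> illegal
(5,2): no bracket -> illegal
(5,4): flips 1 -> legal
B mobility = 5
-- W to move --
(0,0): flips 2 -> legal
(0,3): no bracket -> illegal
(1,3): flips 3 -> legal
(1,4): no bracket -> illegal
(2,4): flips 3 -> legal
(3,0): no bracket -> illegal
(3,1): flips 1 -> legal
(3,4): no bracket -> illegal
(4,1): no bracket -> illegal
(4,2): flips 3 -> legal
(5,4): no bracket -> illegal
W mobility = 5

Answer: B=5 W=5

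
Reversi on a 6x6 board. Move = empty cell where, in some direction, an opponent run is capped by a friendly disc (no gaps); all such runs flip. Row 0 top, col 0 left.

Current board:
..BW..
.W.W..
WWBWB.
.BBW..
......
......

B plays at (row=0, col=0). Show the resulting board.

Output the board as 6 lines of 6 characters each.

Place B at (0,0); scan 8 dirs for brackets.
Dir NW: edge -> no flip
Dir N: edge -> no flip
Dir NE: edge -> no flip
Dir W: edge -> no flip
Dir E: first cell '.' (not opp) -> no flip
Dir SW: edge -> no flip
Dir S: first cell '.' (not opp) -> no flip
Dir SE: opp run (1,1) capped by B -> flip
All flips: (1,1)

Answer: B.BW..
.B.W..
WWBWB.
.BBW..
......
......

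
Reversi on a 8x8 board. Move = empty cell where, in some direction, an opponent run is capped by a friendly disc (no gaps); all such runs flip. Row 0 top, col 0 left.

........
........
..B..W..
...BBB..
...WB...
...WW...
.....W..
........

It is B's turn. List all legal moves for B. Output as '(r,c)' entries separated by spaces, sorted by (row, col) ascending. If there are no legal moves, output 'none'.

Answer: (1,5) (1,6) (4,2) (5,2) (6,2) (6,3) (6,4)

Derivation:
(1,4): no bracket -> illegal
(1,5): flips 1 -> legal
(1,6): flips 1 -> legal
(2,4): no bracket -> illegal
(2,6): no bracket -> illegal
(3,2): no bracket -> illegal
(3,6): no bracket -> illegal
(4,2): flips 1 -> legal
(4,5): no bracket -> illegal
(5,2): flips 1 -> legal
(5,5): no bracket -> illegal
(5,6): no bracket -> illegal
(6,2): flips 1 -> legal
(6,3): flips 2 -> legal
(6,4): flips 1 -> legal
(6,6): no bracket -> illegal
(7,4): no bracket -> illegal
(7,5): no bracket -> illegal
(7,6): no bracket -> illegal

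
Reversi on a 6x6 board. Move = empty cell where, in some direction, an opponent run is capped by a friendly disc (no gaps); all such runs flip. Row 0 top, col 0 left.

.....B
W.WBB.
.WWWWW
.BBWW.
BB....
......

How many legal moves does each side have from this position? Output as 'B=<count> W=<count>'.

-- B to move --
(0,0): no bracket -> illegal
(0,1): no bracket -> illegal
(0,2): flips 2 -> legal
(0,3): no bracket -> illegal
(1,1): flips 2 -> legal
(1,5): no bracket -> illegal
(2,0): no bracket -> illegal
(3,0): no bracket -> illegal
(3,5): flips 3 -> legal
(4,2): no bracket -> illegal
(4,3): flips 2 -> legal
(4,4): flips 2 -> legal
(4,5): no bracket -> illegal
B mobility = 5
-- W to move --
(0,2): flips 1 -> legal
(0,3): flips 2 -> legal
(0,4): flips 2 -> legal
(1,5): flips 2 -> legal
(2,0): no bracket -> illegal
(3,0): flips 2 -> legal
(4,2): flips 1 -> legal
(4,3): flips 1 -> legal
(5,0): flips 2 -> legal
(5,1): flips 2 -> legal
(5,2): no bracket -> illegal
W mobility = 9

Answer: B=5 W=9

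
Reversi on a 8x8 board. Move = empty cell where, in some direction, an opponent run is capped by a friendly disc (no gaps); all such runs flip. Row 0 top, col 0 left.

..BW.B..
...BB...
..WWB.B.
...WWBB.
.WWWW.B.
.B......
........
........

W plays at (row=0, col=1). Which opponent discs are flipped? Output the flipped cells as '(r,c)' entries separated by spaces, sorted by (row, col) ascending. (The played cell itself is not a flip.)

Answer: (0,2)

Derivation:
Dir NW: edge -> no flip
Dir N: edge -> no flip
Dir NE: edge -> no flip
Dir W: first cell '.' (not opp) -> no flip
Dir E: opp run (0,2) capped by W -> flip
Dir SW: first cell '.' (not opp) -> no flip
Dir S: first cell '.' (not opp) -> no flip
Dir SE: first cell '.' (not opp) -> no flip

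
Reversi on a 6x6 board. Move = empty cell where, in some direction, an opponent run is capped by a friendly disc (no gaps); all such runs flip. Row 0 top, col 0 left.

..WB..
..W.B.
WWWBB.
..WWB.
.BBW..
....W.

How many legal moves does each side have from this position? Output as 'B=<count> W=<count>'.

-- B to move --
(0,1): flips 2 -> legal
(1,0): no bracket -> illegal
(1,1): no bracket -> illegal
(1,3): no bracket -> illegal
(3,0): flips 2 -> legal
(3,1): flips 2 -> legal
(4,4): flips 1 -> legal
(4,5): no bracket -> illegal
(5,2): flips 1 -> legal
(5,3): flips 2 -> legal
(5,5): no bracket -> illegal
B mobility = 6
-- W to move --
(0,4): flips 1 -> legal
(0,5): flips 2 -> legal
(1,3): flips 1 -> legal
(1,5): flips 1 -> legal
(2,5): flips 3 -> legal
(3,0): no bracket -> illegal
(3,1): no bracket -> illegal
(3,5): flips 1 -> legal
(4,0): flips 2 -> legal
(4,4): no bracket -> illegal
(4,5): flips 2 -> legal
(5,0): flips 1 -> legal
(5,1): flips 1 -> legal
(5,2): flips 1 -> legal
(5,3): no bracket -> illegal
W mobility = 11

Answer: B=6 W=11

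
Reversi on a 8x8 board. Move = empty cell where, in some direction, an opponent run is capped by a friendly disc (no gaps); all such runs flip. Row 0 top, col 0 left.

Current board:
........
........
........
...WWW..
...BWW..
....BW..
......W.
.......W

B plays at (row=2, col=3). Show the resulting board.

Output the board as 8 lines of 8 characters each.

Place B at (2,3); scan 8 dirs for brackets.
Dir NW: first cell '.' (not opp) -> no flip
Dir N: first cell '.' (not opp) -> no flip
Dir NE: first cell '.' (not opp) -> no flip
Dir W: first cell '.' (not opp) -> no flip
Dir E: first cell '.' (not opp) -> no flip
Dir SW: first cell '.' (not opp) -> no flip
Dir S: opp run (3,3) capped by B -> flip
Dir SE: opp run (3,4) (4,5), next='.' -> no flip
All flips: (3,3)

Answer: ........
........
...B....
...BWW..
...BWW..
....BW..
......W.
.......W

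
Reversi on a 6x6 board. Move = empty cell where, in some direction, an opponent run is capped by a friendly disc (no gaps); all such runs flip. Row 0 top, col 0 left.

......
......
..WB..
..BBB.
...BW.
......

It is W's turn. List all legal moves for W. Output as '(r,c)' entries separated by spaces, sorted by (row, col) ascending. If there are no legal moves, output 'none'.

Answer: (2,4) (4,2)

Derivation:
(1,2): no bracket -> illegal
(1,3): no bracket -> illegal
(1,4): no bracket -> illegal
(2,1): no bracket -> illegal
(2,4): flips 2 -> legal
(2,5): no bracket -> illegal
(3,1): no bracket -> illegal
(3,5): no bracket -> illegal
(4,1): no bracket -> illegal
(4,2): flips 2 -> legal
(4,5): no bracket -> illegal
(5,2): no bracket -> illegal
(5,3): no bracket -> illegal
(5,4): no bracket -> illegal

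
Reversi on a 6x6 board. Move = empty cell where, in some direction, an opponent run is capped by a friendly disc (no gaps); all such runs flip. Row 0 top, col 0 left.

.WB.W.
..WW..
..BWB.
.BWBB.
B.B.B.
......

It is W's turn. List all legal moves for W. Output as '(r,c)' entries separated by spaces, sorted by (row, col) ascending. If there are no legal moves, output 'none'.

Answer: (0,3) (2,1) (2,5) (3,0) (3,5) (4,3) (4,5) (5,2)

Derivation:
(0,3): flips 1 -> legal
(1,1): no bracket -> illegal
(1,4): no bracket -> illegal
(1,5): no bracket -> illegal
(2,0): no bracket -> illegal
(2,1): flips 1 -> legal
(2,5): flips 1 -> legal
(3,0): flips 1 -> legal
(3,5): flips 3 -> legal
(4,1): no bracket -> illegal
(4,3): flips 1 -> legal
(4,5): flips 1 -> legal
(5,0): no bracket -> illegal
(5,1): no bracket -> illegal
(5,2): flips 1 -> legal
(5,3): no bracket -> illegal
(5,4): no bracket -> illegal
(5,5): no bracket -> illegal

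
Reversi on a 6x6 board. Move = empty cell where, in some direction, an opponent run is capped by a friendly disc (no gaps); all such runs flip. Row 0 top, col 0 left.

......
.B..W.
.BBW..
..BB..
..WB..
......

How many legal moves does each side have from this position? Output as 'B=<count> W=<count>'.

-- B to move --
(0,3): no bracket -> illegal
(0,4): no bracket -> illegal
(0,5): flips 2 -> legal
(1,2): no bracket -> illegal
(1,3): flips 1 -> legal
(1,5): no bracket -> illegal
(2,4): flips 1 -> legal
(2,5): no bracket -> illegal
(3,1): no bracket -> illegal
(3,4): no bracket -> illegal
(4,1): flips 1 -> legal
(5,1): flips 1 -> legal
(5,2): flips 1 -> legal
(5,3): no bracket -> illegal
B mobility = 6
-- W to move --
(0,0): no bracket -> illegal
(0,1): no bracket -> illegal
(0,2): no bracket -> illegal
(1,0): no bracket -> illegal
(1,2): flips 2 -> legal
(1,3): no bracket -> illegal
(2,0): flips 2 -> legal
(2,4): flips 1 -> legal
(3,0): no bracket -> illegal
(3,1): no bracket -> illegal
(3,4): no bracket -> illegal
(4,1): flips 1 -> legal
(4,4): flips 1 -> legal
(5,2): no bracket -> illegal
(5,3): flips 2 -> legal
(5,4): no bracket -> illegal
W mobility = 6

Answer: B=6 W=6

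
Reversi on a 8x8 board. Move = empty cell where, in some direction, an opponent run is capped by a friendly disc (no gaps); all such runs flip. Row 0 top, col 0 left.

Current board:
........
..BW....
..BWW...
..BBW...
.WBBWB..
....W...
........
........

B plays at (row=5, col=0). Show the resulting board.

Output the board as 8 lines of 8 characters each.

Answer: ........
..BW....
..BWW...
..BBW...
.BBBWB..
B...W...
........
........

Derivation:
Place B at (5,0); scan 8 dirs for brackets.
Dir NW: edge -> no flip
Dir N: first cell '.' (not opp) -> no flip
Dir NE: opp run (4,1) capped by B -> flip
Dir W: edge -> no flip
Dir E: first cell '.' (not opp) -> no flip
Dir SW: edge -> no flip
Dir S: first cell '.' (not opp) -> no flip
Dir SE: first cell '.' (not opp) -> no flip
All flips: (4,1)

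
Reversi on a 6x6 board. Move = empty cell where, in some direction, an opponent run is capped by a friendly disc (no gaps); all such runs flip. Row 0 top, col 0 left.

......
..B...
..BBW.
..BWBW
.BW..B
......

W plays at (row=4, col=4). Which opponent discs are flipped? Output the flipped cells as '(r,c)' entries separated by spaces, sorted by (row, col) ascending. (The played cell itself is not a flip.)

Answer: (3,4)

Derivation:
Dir NW: first cell 'W' (not opp) -> no flip
Dir N: opp run (3,4) capped by W -> flip
Dir NE: first cell 'W' (not opp) -> no flip
Dir W: first cell '.' (not opp) -> no flip
Dir E: opp run (4,5), next=edge -> no flip
Dir SW: first cell '.' (not opp) -> no flip
Dir S: first cell '.' (not opp) -> no flip
Dir SE: first cell '.' (not opp) -> no flip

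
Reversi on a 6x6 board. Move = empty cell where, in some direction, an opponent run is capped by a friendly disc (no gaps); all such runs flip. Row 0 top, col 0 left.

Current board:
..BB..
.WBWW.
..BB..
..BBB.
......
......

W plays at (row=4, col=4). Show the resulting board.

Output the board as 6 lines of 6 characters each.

Answer: ..BB..
.WBWW.
..WB..
..BWB.
....W.
......

Derivation:
Place W at (4,4); scan 8 dirs for brackets.
Dir NW: opp run (3,3) (2,2) capped by W -> flip
Dir N: opp run (3,4), next='.' -> no flip
Dir NE: first cell '.' (not opp) -> no flip
Dir W: first cell '.' (not opp) -> no flip
Dir E: first cell '.' (not opp) -> no flip
Dir SW: first cell '.' (not opp) -> no flip
Dir S: first cell '.' (not opp) -> no flip
Dir SE: first cell '.' (not opp) -> no flip
All flips: (2,2) (3,3)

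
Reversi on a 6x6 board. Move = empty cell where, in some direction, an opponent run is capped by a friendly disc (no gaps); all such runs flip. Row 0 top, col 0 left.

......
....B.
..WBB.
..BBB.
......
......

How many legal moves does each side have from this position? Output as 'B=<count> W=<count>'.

-- B to move --
(1,1): flips 1 -> legal
(1,2): flips 1 -> legal
(1,3): no bracket -> illegal
(2,1): flips 1 -> legal
(3,1): no bracket -> illegal
B mobility = 3
-- W to move --
(0,3): no bracket -> illegal
(0,4): no bracket -> illegal
(0,5): no bracket -> illegal
(1,2): no bracket -> illegal
(1,3): no bracket -> illegal
(1,5): no bracket -> illegal
(2,1): no bracket -> illegal
(2,5): flips 2 -> legal
(3,1): no bracket -> illegal
(3,5): no bracket -> illegal
(4,1): no bracket -> illegal
(4,2): flips 1 -> legal
(4,3): no bracket -> illegal
(4,4): flips 1 -> legal
(4,5): no bracket -> illegal
W mobility = 3

Answer: B=3 W=3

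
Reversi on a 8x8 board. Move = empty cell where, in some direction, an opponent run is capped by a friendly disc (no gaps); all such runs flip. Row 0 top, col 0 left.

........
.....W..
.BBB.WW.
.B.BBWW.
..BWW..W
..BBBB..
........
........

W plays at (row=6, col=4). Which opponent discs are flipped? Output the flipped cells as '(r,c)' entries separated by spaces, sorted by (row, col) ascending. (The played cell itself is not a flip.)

Dir NW: opp run (5,3) (4,2) (3,1), next='.' -> no flip
Dir N: opp run (5,4) capped by W -> flip
Dir NE: opp run (5,5), next='.' -> no flip
Dir W: first cell '.' (not opp) -> no flip
Dir E: first cell '.' (not opp) -> no flip
Dir SW: first cell '.' (not opp) -> no flip
Dir S: first cell '.' (not opp) -> no flip
Dir SE: first cell '.' (not opp) -> no flip

Answer: (5,4)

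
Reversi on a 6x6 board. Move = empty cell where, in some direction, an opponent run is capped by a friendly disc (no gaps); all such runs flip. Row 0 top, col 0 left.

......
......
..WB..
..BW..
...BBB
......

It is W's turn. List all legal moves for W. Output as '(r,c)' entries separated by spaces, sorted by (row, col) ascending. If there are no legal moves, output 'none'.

Answer: (1,3) (2,4) (3,1) (4,2) (5,3) (5,5)

Derivation:
(1,2): no bracket -> illegal
(1,3): flips 1 -> legal
(1,4): no bracket -> illegal
(2,1): no bracket -> illegal
(2,4): flips 1 -> legal
(3,1): flips 1 -> legal
(3,4): no bracket -> illegal
(3,5): no bracket -> illegal
(4,1): no bracket -> illegal
(4,2): flips 1 -> legal
(5,2): no bracket -> illegal
(5,3): flips 1 -> legal
(5,4): no bracket -> illegal
(5,5): flips 1 -> legal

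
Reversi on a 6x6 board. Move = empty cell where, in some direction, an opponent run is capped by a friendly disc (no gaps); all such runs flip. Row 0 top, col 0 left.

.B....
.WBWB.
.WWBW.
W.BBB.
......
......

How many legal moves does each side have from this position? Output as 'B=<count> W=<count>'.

-- B to move --
(0,0): flips 2 -> legal
(0,2): no bracket -> illegal
(0,3): flips 1 -> legal
(0,4): no bracket -> illegal
(1,0): flips 2 -> legal
(1,5): flips 1 -> legal
(2,0): flips 2 -> legal
(2,5): flips 1 -> legal
(3,1): flips 2 -> legal
(3,5): no bracket -> illegal
(4,0): no bracket -> illegal
(4,1): no bracket -> illegal
B mobility = 7
-- W to move --
(0,0): no bracket -> illegal
(0,2): flips 1 -> legal
(0,3): flips 1 -> legal
(0,4): flips 1 -> legal
(0,5): no bracket -> illegal
(1,0): no bracket -> illegal
(1,5): flips 1 -> legal
(2,5): no bracket -> illegal
(3,1): no bracket -> illegal
(3,5): no bracket -> illegal
(4,1): no bracket -> illegal
(4,2): flips 2 -> legal
(4,3): flips 3 -> legal
(4,4): flips 2 -> legal
(4,5): no bracket -> illegal
W mobility = 7

Answer: B=7 W=7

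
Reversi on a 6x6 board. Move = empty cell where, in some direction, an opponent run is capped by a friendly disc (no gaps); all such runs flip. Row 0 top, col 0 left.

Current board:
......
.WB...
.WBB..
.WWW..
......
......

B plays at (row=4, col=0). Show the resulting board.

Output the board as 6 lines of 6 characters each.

Place B at (4,0); scan 8 dirs for brackets.
Dir NW: edge -> no flip
Dir N: first cell '.' (not opp) -> no flip
Dir NE: opp run (3,1) capped by B -> flip
Dir W: edge -> no flip
Dir E: first cell '.' (not opp) -> no flip
Dir SW: edge -> no flip
Dir S: first cell '.' (not opp) -> no flip
Dir SE: first cell '.' (not opp) -> no flip
All flips: (3,1)

Answer: ......
.WB...
.WBB..
.BWW..
B.....
......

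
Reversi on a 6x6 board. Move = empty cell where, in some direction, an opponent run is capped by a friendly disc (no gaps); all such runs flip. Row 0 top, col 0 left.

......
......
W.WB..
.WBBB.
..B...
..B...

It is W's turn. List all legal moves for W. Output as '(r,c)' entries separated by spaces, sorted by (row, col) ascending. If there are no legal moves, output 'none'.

Answer: (2,4) (3,5) (4,4) (5,3)

Derivation:
(1,2): no bracket -> illegal
(1,3): no bracket -> illegal
(1,4): no bracket -> illegal
(2,1): no bracket -> illegal
(2,4): flips 1 -> legal
(2,5): no bracket -> illegal
(3,5): flips 3 -> legal
(4,1): no bracket -> illegal
(4,3): no bracket -> illegal
(4,4): flips 1 -> legal
(4,5): no bracket -> illegal
(5,1): no bracket -> illegal
(5,3): flips 1 -> legal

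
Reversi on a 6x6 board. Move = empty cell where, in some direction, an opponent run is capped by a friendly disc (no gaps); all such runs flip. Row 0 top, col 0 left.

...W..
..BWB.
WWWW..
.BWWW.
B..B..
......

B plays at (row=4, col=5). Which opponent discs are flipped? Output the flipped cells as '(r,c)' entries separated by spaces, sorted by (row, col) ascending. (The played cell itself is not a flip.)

Dir NW: opp run (3,4) (2,3) capped by B -> flip
Dir N: first cell '.' (not opp) -> no flip
Dir NE: edge -> no flip
Dir W: first cell '.' (not opp) -> no flip
Dir E: edge -> no flip
Dir SW: first cell '.' (not opp) -> no flip
Dir S: first cell '.' (not opp) -> no flip
Dir SE: edge -> no flip

Answer: (2,3) (3,4)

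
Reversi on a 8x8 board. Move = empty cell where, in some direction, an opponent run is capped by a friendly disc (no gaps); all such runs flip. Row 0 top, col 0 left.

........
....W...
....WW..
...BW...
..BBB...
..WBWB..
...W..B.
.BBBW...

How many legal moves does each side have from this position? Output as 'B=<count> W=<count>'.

-- B to move --
(0,3): no bracket -> illegal
(0,4): flips 3 -> legal
(0,5): no bracket -> illegal
(1,3): no bracket -> illegal
(1,5): flips 1 -> legal
(1,6): flips 2 -> legal
(2,3): no bracket -> illegal
(2,6): no bracket -> illegal
(3,5): flips 1 -> legal
(3,6): no bracket -> illegal
(4,1): no bracket -> illegal
(4,5): flips 2 -> legal
(5,1): flips 1 -> legal
(6,1): flips 1 -> legal
(6,2): flips 1 -> legal
(6,4): flips 1 -> legal
(6,5): flips 1 -> legal
(7,5): flips 1 -> legal
B mobility = 11
-- W to move --
(2,2): no bracket -> illegal
(2,3): flips 3 -> legal
(3,1): no bracket -> illegal
(3,2): flips 3 -> legal
(3,5): no bracket -> illegal
(4,1): no bracket -> illegal
(4,5): no bracket -> illegal
(4,6): no bracket -> illegal
(5,1): flips 2 -> legal
(5,6): flips 1 -> legal
(5,7): no bracket -> illegal
(6,0): no bracket -> illegal
(6,1): no bracket -> illegal
(6,2): no bracket -> illegal
(6,4): no bracket -> illegal
(6,5): no bracket -> illegal
(6,7): no bracket -> illegal
(7,0): flips 3 -> legal
(7,5): no bracket -> illegal
(7,6): no bracket -> illegal
(7,7): no bracket -> illegal
W mobility = 5

Answer: B=11 W=5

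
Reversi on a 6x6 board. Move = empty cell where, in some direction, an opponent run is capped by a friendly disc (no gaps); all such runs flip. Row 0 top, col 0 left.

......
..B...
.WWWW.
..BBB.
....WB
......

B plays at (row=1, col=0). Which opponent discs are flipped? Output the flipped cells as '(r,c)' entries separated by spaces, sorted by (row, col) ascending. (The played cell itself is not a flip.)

Dir NW: edge -> no flip
Dir N: first cell '.' (not opp) -> no flip
Dir NE: first cell '.' (not opp) -> no flip
Dir W: edge -> no flip
Dir E: first cell '.' (not opp) -> no flip
Dir SW: edge -> no flip
Dir S: first cell '.' (not opp) -> no flip
Dir SE: opp run (2,1) capped by B -> flip

Answer: (2,1)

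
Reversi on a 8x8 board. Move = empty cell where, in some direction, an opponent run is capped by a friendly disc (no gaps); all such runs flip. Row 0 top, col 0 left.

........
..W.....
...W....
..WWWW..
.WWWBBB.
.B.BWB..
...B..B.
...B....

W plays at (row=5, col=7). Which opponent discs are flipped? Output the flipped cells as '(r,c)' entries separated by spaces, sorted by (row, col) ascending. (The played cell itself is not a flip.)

Answer: (4,6)

Derivation:
Dir NW: opp run (4,6) capped by W -> flip
Dir N: first cell '.' (not opp) -> no flip
Dir NE: edge -> no flip
Dir W: first cell '.' (not opp) -> no flip
Dir E: edge -> no flip
Dir SW: opp run (6,6), next='.' -> no flip
Dir S: first cell '.' (not opp) -> no flip
Dir SE: edge -> no flip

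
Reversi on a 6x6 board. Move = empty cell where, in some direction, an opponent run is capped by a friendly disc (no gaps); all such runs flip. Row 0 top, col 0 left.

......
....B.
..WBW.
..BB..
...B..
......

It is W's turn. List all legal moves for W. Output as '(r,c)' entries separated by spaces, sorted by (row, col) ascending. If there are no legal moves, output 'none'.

(0,3): no bracket -> illegal
(0,4): flips 1 -> legal
(0,5): no bracket -> illegal
(1,2): no bracket -> illegal
(1,3): no bracket -> illegal
(1,5): no bracket -> illegal
(2,1): no bracket -> illegal
(2,5): no bracket -> illegal
(3,1): no bracket -> illegal
(3,4): no bracket -> illegal
(4,1): no bracket -> illegal
(4,2): flips 2 -> legal
(4,4): flips 1 -> legal
(5,2): no bracket -> illegal
(5,3): no bracket -> illegal
(5,4): no bracket -> illegal

Answer: (0,4) (4,2) (4,4)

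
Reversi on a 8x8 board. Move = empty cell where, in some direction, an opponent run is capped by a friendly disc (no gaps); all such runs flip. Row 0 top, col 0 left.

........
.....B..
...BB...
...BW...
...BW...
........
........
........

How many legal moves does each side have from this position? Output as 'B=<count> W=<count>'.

-- B to move --
(2,5): flips 1 -> legal
(3,5): flips 1 -> legal
(4,5): flips 2 -> legal
(5,3): no bracket -> illegal
(5,4): flips 2 -> legal
(5,5): flips 1 -> legal
B mobility = 5
-- W to move --
(0,4): no bracket -> illegal
(0,5): no bracket -> illegal
(0,6): no bracket -> illegal
(1,2): flips 1 -> legal
(1,3): no bracket -> illegal
(1,4): flips 1 -> legal
(1,6): no bracket -> illegal
(2,2): flips 1 -> legal
(2,5): no bracket -> illegal
(2,6): no bracket -> illegal
(3,2): flips 1 -> legal
(3,5): no bracket -> illegal
(4,2): flips 1 -> legal
(5,2): flips 1 -> legal
(5,3): no bracket -> illegal
(5,4): no bracket -> illegal
W mobility = 6

Answer: B=5 W=6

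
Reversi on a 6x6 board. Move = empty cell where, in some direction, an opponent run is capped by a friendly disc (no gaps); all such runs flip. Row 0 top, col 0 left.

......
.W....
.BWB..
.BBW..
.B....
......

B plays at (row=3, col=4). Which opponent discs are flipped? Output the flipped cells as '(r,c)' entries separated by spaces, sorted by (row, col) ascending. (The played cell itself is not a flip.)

Answer: (3,3)

Derivation:
Dir NW: first cell 'B' (not opp) -> no flip
Dir N: first cell '.' (not opp) -> no flip
Dir NE: first cell '.' (not opp) -> no flip
Dir W: opp run (3,3) capped by B -> flip
Dir E: first cell '.' (not opp) -> no flip
Dir SW: first cell '.' (not opp) -> no flip
Dir S: first cell '.' (not opp) -> no flip
Dir SE: first cell '.' (not opp) -> no flip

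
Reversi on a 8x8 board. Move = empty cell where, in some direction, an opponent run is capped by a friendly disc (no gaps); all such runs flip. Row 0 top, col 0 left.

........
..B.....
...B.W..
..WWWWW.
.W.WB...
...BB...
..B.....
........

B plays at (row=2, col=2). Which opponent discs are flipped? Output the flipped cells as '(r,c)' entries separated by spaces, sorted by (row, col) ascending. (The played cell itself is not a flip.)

Answer: (3,3)

Derivation:
Dir NW: first cell '.' (not opp) -> no flip
Dir N: first cell 'B' (not opp) -> no flip
Dir NE: first cell '.' (not opp) -> no flip
Dir W: first cell '.' (not opp) -> no flip
Dir E: first cell 'B' (not opp) -> no flip
Dir SW: first cell '.' (not opp) -> no flip
Dir S: opp run (3,2), next='.' -> no flip
Dir SE: opp run (3,3) capped by B -> flip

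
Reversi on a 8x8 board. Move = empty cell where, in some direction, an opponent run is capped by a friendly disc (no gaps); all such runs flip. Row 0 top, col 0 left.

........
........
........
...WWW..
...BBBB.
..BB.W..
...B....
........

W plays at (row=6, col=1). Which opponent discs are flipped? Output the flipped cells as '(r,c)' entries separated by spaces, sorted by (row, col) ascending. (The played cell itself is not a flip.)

Answer: (4,3) (5,2)

Derivation:
Dir NW: first cell '.' (not opp) -> no flip
Dir N: first cell '.' (not opp) -> no flip
Dir NE: opp run (5,2) (4,3) capped by W -> flip
Dir W: first cell '.' (not opp) -> no flip
Dir E: first cell '.' (not opp) -> no flip
Dir SW: first cell '.' (not opp) -> no flip
Dir S: first cell '.' (not opp) -> no flip
Dir SE: first cell '.' (not opp) -> no flip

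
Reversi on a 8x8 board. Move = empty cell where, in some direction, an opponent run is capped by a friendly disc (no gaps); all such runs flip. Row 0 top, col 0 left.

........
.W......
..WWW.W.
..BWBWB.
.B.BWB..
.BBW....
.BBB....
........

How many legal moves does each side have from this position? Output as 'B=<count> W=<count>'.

-- B to move --
(0,0): no bracket -> illegal
(0,1): no bracket -> illegal
(0,2): no bracket -> illegal
(1,0): no bracket -> illegal
(1,2): flips 2 -> legal
(1,3): flips 2 -> legal
(1,4): flips 2 -> legal
(1,5): no bracket -> illegal
(1,6): flips 1 -> legal
(1,7): flips 4 -> legal
(2,0): no bracket -> illegal
(2,1): no bracket -> illegal
(2,5): flips 1 -> legal
(2,7): no bracket -> illegal
(3,1): no bracket -> illegal
(3,7): no bracket -> illegal
(4,2): no bracket -> illegal
(4,6): no bracket -> illegal
(5,4): flips 2 -> legal
(5,5): no bracket -> illegal
(6,4): no bracket -> illegal
B mobility = 7
-- W to move --
(2,1): no bracket -> illegal
(2,5): no bracket -> illegal
(2,7): no bracket -> illegal
(3,0): no bracket -> illegal
(3,1): flips 1 -> legal
(3,7): flips 1 -> legal
(4,0): no bracket -> illegal
(4,2): flips 2 -> legal
(4,6): flips 2 -> legal
(4,7): no bracket -> illegal
(5,0): flips 4 -> legal
(5,4): no bracket -> illegal
(5,5): flips 1 -> legal
(5,6): flips 2 -> legal
(6,0): no bracket -> illegal
(6,4): no bracket -> illegal
(7,0): no bracket -> illegal
(7,1): flips 1 -> legal
(7,2): no bracket -> illegal
(7,3): flips 1 -> legal
(7,4): no bracket -> illegal
W mobility = 9

Answer: B=7 W=9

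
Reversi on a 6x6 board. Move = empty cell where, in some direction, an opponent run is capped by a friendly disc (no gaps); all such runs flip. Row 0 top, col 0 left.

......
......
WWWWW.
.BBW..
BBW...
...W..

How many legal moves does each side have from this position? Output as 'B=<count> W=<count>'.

Answer: B=8 W=4

Derivation:
-- B to move --
(1,0): flips 1 -> legal
(1,1): flips 1 -> legal
(1,2): flips 1 -> legal
(1,3): flips 1 -> legal
(1,4): flips 1 -> legal
(1,5): no bracket -> illegal
(2,5): no bracket -> illegal
(3,0): no bracket -> illegal
(3,4): flips 1 -> legal
(3,5): no bracket -> illegal
(4,3): flips 1 -> legal
(4,4): no bracket -> illegal
(5,1): no bracket -> illegal
(5,2): flips 1 -> legal
(5,4): no bracket -> illegal
B mobility = 8
-- W to move --
(3,0): flips 2 -> legal
(4,3): flips 1 -> legal
(5,0): flips 2 -> legal
(5,1): flips 2 -> legal
(5,2): no bracket -> illegal
W mobility = 4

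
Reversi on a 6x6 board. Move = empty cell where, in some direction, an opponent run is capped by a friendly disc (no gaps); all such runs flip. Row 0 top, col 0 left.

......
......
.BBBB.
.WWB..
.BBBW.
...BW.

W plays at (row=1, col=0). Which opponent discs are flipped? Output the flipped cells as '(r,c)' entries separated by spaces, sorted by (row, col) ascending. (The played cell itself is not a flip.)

Answer: (2,1)

Derivation:
Dir NW: edge -> no flip
Dir N: first cell '.' (not opp) -> no flip
Dir NE: first cell '.' (not opp) -> no flip
Dir W: edge -> no flip
Dir E: first cell '.' (not opp) -> no flip
Dir SW: edge -> no flip
Dir S: first cell '.' (not opp) -> no flip
Dir SE: opp run (2,1) capped by W -> flip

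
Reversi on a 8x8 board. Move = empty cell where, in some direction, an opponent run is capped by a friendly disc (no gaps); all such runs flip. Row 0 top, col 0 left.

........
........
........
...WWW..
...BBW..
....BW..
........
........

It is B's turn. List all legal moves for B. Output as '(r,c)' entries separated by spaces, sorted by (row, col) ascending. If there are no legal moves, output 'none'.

Answer: (2,2) (2,3) (2,4) (2,5) (2,6) (3,6) (4,6) (5,6) (6,6)

Derivation:
(2,2): flips 1 -> legal
(2,3): flips 1 -> legal
(2,4): flips 1 -> legal
(2,5): flips 1 -> legal
(2,6): flips 1 -> legal
(3,2): no bracket -> illegal
(3,6): flips 1 -> legal
(4,2): no bracket -> illegal
(4,6): flips 1 -> legal
(5,6): flips 1 -> legal
(6,4): no bracket -> illegal
(6,5): no bracket -> illegal
(6,6): flips 1 -> legal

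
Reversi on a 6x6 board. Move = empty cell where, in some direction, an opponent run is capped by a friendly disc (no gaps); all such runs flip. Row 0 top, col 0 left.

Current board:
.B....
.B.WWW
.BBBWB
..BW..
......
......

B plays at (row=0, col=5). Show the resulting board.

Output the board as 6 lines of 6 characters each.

Answer: .B...B
.B.WBB
.BBBWB
..BW..
......
......

Derivation:
Place B at (0,5); scan 8 dirs for brackets.
Dir NW: edge -> no flip
Dir N: edge -> no flip
Dir NE: edge -> no flip
Dir W: first cell '.' (not opp) -> no flip
Dir E: edge -> no flip
Dir SW: opp run (1,4) capped by B -> flip
Dir S: opp run (1,5) capped by B -> flip
Dir SE: edge -> no flip
All flips: (1,4) (1,5)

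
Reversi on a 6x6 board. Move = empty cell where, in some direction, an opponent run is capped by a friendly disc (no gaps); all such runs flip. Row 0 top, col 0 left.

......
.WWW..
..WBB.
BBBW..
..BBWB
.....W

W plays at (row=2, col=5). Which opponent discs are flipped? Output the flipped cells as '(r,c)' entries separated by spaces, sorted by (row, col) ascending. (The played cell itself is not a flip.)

Answer: (2,3) (2,4)

Derivation:
Dir NW: first cell '.' (not opp) -> no flip
Dir N: first cell '.' (not opp) -> no flip
Dir NE: edge -> no flip
Dir W: opp run (2,4) (2,3) capped by W -> flip
Dir E: edge -> no flip
Dir SW: first cell '.' (not opp) -> no flip
Dir S: first cell '.' (not opp) -> no flip
Dir SE: edge -> no flip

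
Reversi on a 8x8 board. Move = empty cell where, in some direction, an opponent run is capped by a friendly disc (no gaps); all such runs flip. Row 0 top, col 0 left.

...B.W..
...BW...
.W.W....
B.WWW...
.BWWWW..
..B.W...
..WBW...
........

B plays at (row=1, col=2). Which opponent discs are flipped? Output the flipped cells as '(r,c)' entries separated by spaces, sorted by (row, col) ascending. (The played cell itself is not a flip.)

Dir NW: first cell '.' (not opp) -> no flip
Dir N: first cell '.' (not opp) -> no flip
Dir NE: first cell 'B' (not opp) -> no flip
Dir W: first cell '.' (not opp) -> no flip
Dir E: first cell 'B' (not opp) -> no flip
Dir SW: opp run (2,1) capped by B -> flip
Dir S: first cell '.' (not opp) -> no flip
Dir SE: opp run (2,3) (3,4) (4,5), next='.' -> no flip

Answer: (2,1)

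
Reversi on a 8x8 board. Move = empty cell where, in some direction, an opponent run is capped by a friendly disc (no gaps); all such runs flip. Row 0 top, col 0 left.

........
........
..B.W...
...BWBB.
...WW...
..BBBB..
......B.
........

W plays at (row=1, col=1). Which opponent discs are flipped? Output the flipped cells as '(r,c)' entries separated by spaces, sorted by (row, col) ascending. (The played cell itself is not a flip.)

Answer: (2,2) (3,3)

Derivation:
Dir NW: first cell '.' (not opp) -> no flip
Dir N: first cell '.' (not opp) -> no flip
Dir NE: first cell '.' (not opp) -> no flip
Dir W: first cell '.' (not opp) -> no flip
Dir E: first cell '.' (not opp) -> no flip
Dir SW: first cell '.' (not opp) -> no flip
Dir S: first cell '.' (not opp) -> no flip
Dir SE: opp run (2,2) (3,3) capped by W -> flip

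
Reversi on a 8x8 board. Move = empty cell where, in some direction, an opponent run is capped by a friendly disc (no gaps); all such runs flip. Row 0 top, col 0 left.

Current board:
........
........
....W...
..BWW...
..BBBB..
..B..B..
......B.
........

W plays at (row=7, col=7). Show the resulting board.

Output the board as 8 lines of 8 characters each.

Place W at (7,7); scan 8 dirs for brackets.
Dir NW: opp run (6,6) (5,5) (4,4) capped by W -> flip
Dir N: first cell '.' (not opp) -> no flip
Dir NE: edge -> no flip
Dir W: first cell '.' (not opp) -> no flip
Dir E: edge -> no flip
Dir SW: edge -> no flip
Dir S: edge -> no flip
Dir SE: edge -> no flip
All flips: (4,4) (5,5) (6,6)

Answer: ........
........
....W...
..BWW...
..BBWB..
..B..W..
......W.
.......W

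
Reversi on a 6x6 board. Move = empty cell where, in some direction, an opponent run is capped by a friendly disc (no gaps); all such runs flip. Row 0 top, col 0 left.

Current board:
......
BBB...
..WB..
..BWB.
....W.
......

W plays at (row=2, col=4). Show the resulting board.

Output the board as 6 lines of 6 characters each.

Place W at (2,4); scan 8 dirs for brackets.
Dir NW: first cell '.' (not opp) -> no flip
Dir N: first cell '.' (not opp) -> no flip
Dir NE: first cell '.' (not opp) -> no flip
Dir W: opp run (2,3) capped by W -> flip
Dir E: first cell '.' (not opp) -> no flip
Dir SW: first cell 'W' (not opp) -> no flip
Dir S: opp run (3,4) capped by W -> flip
Dir SE: first cell '.' (not opp) -> no flip
All flips: (2,3) (3,4)

Answer: ......
BBB...
..WWW.
..BWW.
....W.
......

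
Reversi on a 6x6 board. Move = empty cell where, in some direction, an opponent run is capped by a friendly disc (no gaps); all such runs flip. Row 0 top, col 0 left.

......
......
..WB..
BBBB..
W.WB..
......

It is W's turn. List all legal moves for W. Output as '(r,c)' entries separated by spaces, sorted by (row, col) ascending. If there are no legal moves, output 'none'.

Answer: (2,0) (2,4) (4,4)

Derivation:
(1,2): no bracket -> illegal
(1,3): no bracket -> illegal
(1,4): no bracket -> illegal
(2,0): flips 2 -> legal
(2,1): no bracket -> illegal
(2,4): flips 2 -> legal
(3,4): no bracket -> illegal
(4,1): no bracket -> illegal
(4,4): flips 2 -> legal
(5,2): no bracket -> illegal
(5,3): no bracket -> illegal
(5,4): no bracket -> illegal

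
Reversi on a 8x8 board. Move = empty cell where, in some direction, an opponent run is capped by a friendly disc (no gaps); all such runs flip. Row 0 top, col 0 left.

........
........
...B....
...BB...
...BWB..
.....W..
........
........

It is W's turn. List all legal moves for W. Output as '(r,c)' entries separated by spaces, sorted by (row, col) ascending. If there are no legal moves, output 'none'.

Answer: (2,2) (2,4) (3,5) (4,2) (4,6)

Derivation:
(1,2): no bracket -> illegal
(1,3): no bracket -> illegal
(1,4): no bracket -> illegal
(2,2): flips 1 -> legal
(2,4): flips 1 -> legal
(2,5): no bracket -> illegal
(3,2): no bracket -> illegal
(3,5): flips 1 -> legal
(3,6): no bracket -> illegal
(4,2): flips 1 -> legal
(4,6): flips 1 -> legal
(5,2): no bracket -> illegal
(5,3): no bracket -> illegal
(5,4): no bracket -> illegal
(5,6): no bracket -> illegal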